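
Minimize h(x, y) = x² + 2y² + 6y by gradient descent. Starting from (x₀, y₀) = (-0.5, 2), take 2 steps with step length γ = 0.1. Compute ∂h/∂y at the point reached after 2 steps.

∇h = (2x, 4y + 6)
(x₁, y₁) = (-0.5, 2) − 0.1·(-1, 14) = (-0.4, 0.6)
(x₂, y₂) = (-0.4, 0.6) − 0.1·(-0.8, 8.4) = (-0.32, -0.24)
∂h/∂y at (-0.32, -0.24) = 5.04

5.04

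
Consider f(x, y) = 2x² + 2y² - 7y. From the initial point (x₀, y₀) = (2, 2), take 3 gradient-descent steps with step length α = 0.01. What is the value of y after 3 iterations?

∇f = (4x, 4y - 7)
Step 1: at (2, 2), ∇f = (8, 1) → (2, 2) − 0.01·(8, 1) = (1.92, 1.99)
Step 2: at (1.92, 1.99), ∇f = (7.68, 0.96) → (1.92, 1.99) − 0.01·(7.68, 0.96) = (1.8432, 1.9804)
Step 3: at (1.8432, 1.9804), ∇f = (7.3728, 0.9216) → (1.8432, 1.9804) − 0.01·(7.3728, 0.9216) = (1.769472, 1.971184)
y = 1.971184

1.971184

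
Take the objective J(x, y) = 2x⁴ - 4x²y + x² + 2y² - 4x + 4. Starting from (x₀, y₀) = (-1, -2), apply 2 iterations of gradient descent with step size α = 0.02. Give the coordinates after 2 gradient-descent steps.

∇J = (8x³ - 8xy + 2x - 4, -4x² + 4y)
(x₁, y₁) = (-1, -2) − 0.02·(-30, -12) = (-0.4, -1.76)
(x₂, y₂) = (-0.4, -1.76) − 0.02·(-10.944, -7.68) = (-0.18112, -1.6064)

(-0.18112, -1.6064)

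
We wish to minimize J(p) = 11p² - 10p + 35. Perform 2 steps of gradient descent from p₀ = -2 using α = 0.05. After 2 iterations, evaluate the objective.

J′(p) = 22p - 10
p₁ = -2 − 0.05·(-54) = 0.7
p₂ = 0.7 − 0.05·5.4 = 0.43
J(0.43) = 32.7339

32.7339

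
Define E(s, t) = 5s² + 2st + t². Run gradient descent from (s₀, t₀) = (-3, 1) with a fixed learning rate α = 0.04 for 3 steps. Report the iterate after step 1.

∇E = (10s + 2t, 2s + 2t)
(s₁, t₁) = (-3, 1) − 0.04·(-28, -4) = (-1.88, 1.16)

(-1.88, 1.16)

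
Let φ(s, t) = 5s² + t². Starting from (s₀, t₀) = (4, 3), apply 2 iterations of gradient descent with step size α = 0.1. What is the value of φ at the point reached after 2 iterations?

3.6864

∇φ = (10s, 2t)
(s₁, t₁) = (4, 3) − 0.1·(40, 6) = (0, 2.4)
(s₂, t₂) = (0, 2.4) − 0.1·(0, 4.8) = (0, 1.92)
φ(0, 1.92) = 3.6864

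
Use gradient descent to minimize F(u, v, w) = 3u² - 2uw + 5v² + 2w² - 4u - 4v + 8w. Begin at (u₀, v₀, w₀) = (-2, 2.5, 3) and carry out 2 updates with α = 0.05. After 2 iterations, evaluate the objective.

∇F = (6u - 2w - 4, 10v - 4, -2u + 4w + 8)
Step 1: at (-2, 2.5, 3), ∇F = (-22, 21, 24) → (-2, 2.5, 3) − 0.05·(-22, 21, 24) = (-0.9, 1.45, 1.8)
Step 2: at (-0.9, 1.45, 1.8), ∇F = (-13, 10.5, 17) → (-0.9, 1.45, 1.8) − 0.05·(-13, 10.5, 17) = (-0.25, 0.925, 0.95)
F(-0.25, 0.925, 0.95) = 11.645625

11.645625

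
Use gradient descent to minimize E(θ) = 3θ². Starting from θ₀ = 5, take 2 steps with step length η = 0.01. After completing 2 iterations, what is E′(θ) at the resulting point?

E′(θ) = 6θ
Step 1: E′(5) = 30; θ₁ = 5 − 0.01·30 = 4.7
Step 2: E′(4.7) = 28.2; θ₂ = 4.7 − 0.01·28.2 = 4.418
E′(θ) at (4.418) = 26.508

26.508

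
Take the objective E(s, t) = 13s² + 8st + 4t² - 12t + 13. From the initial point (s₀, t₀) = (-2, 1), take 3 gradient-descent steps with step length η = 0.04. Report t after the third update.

∇E = (26s + 8t, 8s + 8t - 12)
(s₁, t₁) = (-2, 1) − 0.04·(-44, -20) = (-0.24, 1.8)
(s₂, t₂) = (-0.24, 1.8) − 0.04·(8.16, 0.48) = (-0.5664, 1.7808)
(s₃, t₃) = (-0.5664, 1.7808) − 0.04·(-0.48, -2.2848) = (-0.5472, 1.872192)
t = 1.872192

1.872192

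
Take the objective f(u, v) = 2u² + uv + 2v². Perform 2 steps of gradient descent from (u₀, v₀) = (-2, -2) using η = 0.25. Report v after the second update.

∇f = (4u + v, u + 4v)
(u₁, v₁) = (-2, -2) − 0.25·(-10, -10) = (0.5, 0.5)
(u₂, v₂) = (0.5, 0.5) − 0.25·(2.5, 2.5) = (-0.125, -0.125)
v = -0.125

-0.125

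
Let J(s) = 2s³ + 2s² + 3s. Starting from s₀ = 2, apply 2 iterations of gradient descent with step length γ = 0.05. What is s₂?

0.03125

J′(s) = 6s² + 4s + 3
Step 1: J′(2) = 35; s₁ = 2 − 0.05·35 = 0.25
Step 2: J′(0.25) = 4.375; s₂ = 0.25 − 0.05·4.375 = 0.03125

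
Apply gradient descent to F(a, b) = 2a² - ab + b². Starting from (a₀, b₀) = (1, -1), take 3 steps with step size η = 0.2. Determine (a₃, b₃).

∇F = (4a - b, -a + 2b)
Step 1: at (1, -1), ∇F = (5, -3) → (1, -1) − 0.2·(5, -3) = (0, -0.4)
Step 2: at (0, -0.4), ∇F = (0.4, -0.8) → (0, -0.4) − 0.2·(0.4, -0.8) = (-0.08, -0.24)
Step 3: at (-0.08, -0.24), ∇F = (-0.08, -0.4) → (-0.08, -0.24) − 0.2·(-0.08, -0.4) = (-0.064, -0.16)

(-0.064, -0.16)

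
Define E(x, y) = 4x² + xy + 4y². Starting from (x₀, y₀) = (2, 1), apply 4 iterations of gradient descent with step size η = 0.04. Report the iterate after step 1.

∇E = (8x + y, x + 8y)
(x₁, y₁) = (2, 1) − 0.04·(17, 10) = (1.32, 0.6)

(1.32, 0.6)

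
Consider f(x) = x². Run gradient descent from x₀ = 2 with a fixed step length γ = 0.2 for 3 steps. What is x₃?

0.432

f′(x) = 2x
x₁ = 2 − 0.2·4 = 1.2
x₂ = 1.2 − 0.2·2.4 = 0.72
x₃ = 0.72 − 0.2·1.44 = 0.432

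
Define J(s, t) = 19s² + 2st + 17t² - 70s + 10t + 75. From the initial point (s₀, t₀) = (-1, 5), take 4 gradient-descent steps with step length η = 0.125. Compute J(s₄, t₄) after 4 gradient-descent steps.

∇J = (38s + 2t - 70, 2s + 34t + 10)
Step 1: at (-1, 5), ∇J = (-98, 178) → (-1, 5) − 0.125·(-98, 178) = (11.25, -17.25)
Step 2: at (11.25, -17.25), ∇J = (323, -554) → (11.25, -17.25) − 0.125·(323, -554) = (-29.125, 52)
Step 3: at (-29.125, 52), ∇J = (-1072.75, 1719.75) → (-29.125, 52) − 0.125·(-1072.75, 1719.75) = (104.96875, -162.96875)
Step 4: at (104.96875, -162.96875), ∇J = (3592.875, -5321) → (104.96875, -162.96875) − 0.125·(3592.875, -5321) = (-344.140625, 502.15625)
J(-344.140625, 502.15625) = 6220519.590576171875

6220519.590576171875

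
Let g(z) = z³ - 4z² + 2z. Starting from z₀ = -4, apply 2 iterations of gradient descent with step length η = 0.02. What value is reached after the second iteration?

g′(z) = 3z² - 8z + 2
Step 1: g′(-4) = 82; z₁ = -4 − 0.02·82 = -5.64
Step 2: g′(-5.64) = 142.5488; z₂ = -5.64 − 0.02·142.5488 = -8.490976

-8.490976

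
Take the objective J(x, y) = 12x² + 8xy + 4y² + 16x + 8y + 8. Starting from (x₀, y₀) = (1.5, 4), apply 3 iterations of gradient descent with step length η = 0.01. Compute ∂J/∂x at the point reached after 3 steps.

29.326592

∇J = (24x + 8y + 16, 8x + 8y + 8)
(x₁, y₁) = (1.5, 4) − 0.01·(84, 52) = (0.66, 3.48)
(x₂, y₂) = (0.66, 3.48) − 0.01·(59.68, 41.12) = (0.0632, 3.0688)
(x₃, y₃) = (0.0632, 3.0688) − 0.01·(42.0672, 33.056) = (-0.357472, 2.73824)
∂J/∂x at (-0.357472, 2.73824) = 29.326592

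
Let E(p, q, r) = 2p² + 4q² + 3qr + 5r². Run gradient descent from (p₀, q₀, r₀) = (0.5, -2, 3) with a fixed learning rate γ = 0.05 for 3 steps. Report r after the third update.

∇E = (4p, 8q + 3r, 3q + 10r)
Step 1: at (0.5, -2, 3), ∇E = (2, -7, 24) → (0.5, -2, 3) − 0.05·(2, -7, 24) = (0.4, -1.65, 1.8)
Step 2: at (0.4, -1.65, 1.8), ∇E = (1.6, -7.8, 13.05) → (0.4, -1.65, 1.8) − 0.05·(1.6, -7.8, 13.05) = (0.32, -1.26, 1.1475)
Step 3: at (0.32, -1.26, 1.1475), ∇E = (1.28, -6.6375, 7.695) → (0.32, -1.26, 1.1475) − 0.05·(1.28, -6.6375, 7.695) = (0.256, -0.928125, 0.76275)
r = 0.76275

0.76275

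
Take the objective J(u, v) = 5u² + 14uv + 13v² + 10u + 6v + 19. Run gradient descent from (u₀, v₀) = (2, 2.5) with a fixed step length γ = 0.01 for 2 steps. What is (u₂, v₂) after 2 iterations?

(0.9036, 0.8684)

∇J = (10u + 14v + 10, 14u + 26v + 6)
Step 1: at (2, 2.5), ∇J = (65, 99) → (2, 2.5) − 0.01·(65, 99) = (1.35, 1.51)
Step 2: at (1.35, 1.51), ∇J = (44.64, 64.16) → (1.35, 1.51) − 0.01·(44.64, 64.16) = (0.9036, 0.8684)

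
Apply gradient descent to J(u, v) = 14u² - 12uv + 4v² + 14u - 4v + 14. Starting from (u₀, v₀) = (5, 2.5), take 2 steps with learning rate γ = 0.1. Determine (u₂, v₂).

∇J = (28u - 12v + 14, -12u + 8v - 4)
Step 1: at (5, 2.5), ∇J = (124, -44) → (5, 2.5) − 0.1·(124, -44) = (-7.4, 6.9)
Step 2: at (-7.4, 6.9), ∇J = (-276, 140) → (-7.4, 6.9) − 0.1·(-276, 140) = (20.2, -7.1)

(20.2, -7.1)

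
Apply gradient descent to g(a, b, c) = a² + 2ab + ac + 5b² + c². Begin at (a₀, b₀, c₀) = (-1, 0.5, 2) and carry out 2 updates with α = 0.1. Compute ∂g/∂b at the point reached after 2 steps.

0.02

∇g = (2a + 2b + c, 2a + 10b, a + 2c)
Step 1: at (-1, 0.5, 2), ∇g = (1, 3, 3) → (-1, 0.5, 2) − 0.1·(1, 3, 3) = (-1.1, 0.2, 1.7)
Step 2: at (-1.1, 0.2, 1.7), ∇g = (-0.1, -0.2, 2.3) → (-1.1, 0.2, 1.7) − 0.1·(-0.1, -0.2, 2.3) = (-1.09, 0.22, 1.47)
∂g/∂b at (-1.09, 0.22, 1.47) = 0.02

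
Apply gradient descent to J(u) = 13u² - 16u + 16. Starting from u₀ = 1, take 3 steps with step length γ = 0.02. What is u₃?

J′(u) = 26u - 16
u₁ = 1 − 0.02·10 = 0.8
u₂ = 0.8 − 0.02·4.8 = 0.704
u₃ = 0.704 − 0.02·2.304 = 0.65792

0.65792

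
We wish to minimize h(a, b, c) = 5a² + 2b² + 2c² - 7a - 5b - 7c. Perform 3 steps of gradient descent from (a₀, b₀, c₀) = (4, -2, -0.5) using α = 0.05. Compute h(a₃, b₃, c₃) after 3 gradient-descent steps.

-2.65721875

∇h = (10a - 7, 4b - 5, 4c - 7)
(a₁, b₁, c₁) = (4, -2, -0.5) − 0.05·(33, -13, -9) = (2.35, -1.35, -0.05)
(a₂, b₂, c₂) = (2.35, -1.35, -0.05) − 0.05·(16.5, -10.4, -7.2) = (1.525, -0.83, 0.31)
(a₃, b₃, c₃) = (1.525, -0.83, 0.31) − 0.05·(8.25, -8.32, -5.76) = (1.1125, -0.414, 0.598)
h(1.1125, -0.414, 0.598) = -2.65721875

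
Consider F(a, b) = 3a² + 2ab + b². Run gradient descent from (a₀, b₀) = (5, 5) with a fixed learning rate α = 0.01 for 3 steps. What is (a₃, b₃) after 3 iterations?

∇F = (6a + 2b, 2a + 2b)
(a₁, b₁) = (5, 5) − 0.01·(40, 20) = (4.6, 4.8)
(a₂, b₂) = (4.6, 4.8) − 0.01·(37.2, 18.8) = (4.228, 4.612)
(a₃, b₃) = (4.228, 4.612) − 0.01·(34.592, 17.68) = (3.88208, 4.4352)

(3.88208, 4.4352)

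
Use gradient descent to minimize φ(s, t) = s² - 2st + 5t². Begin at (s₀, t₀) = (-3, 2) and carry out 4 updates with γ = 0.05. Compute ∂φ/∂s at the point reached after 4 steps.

-2.9888

∇φ = (2s - 2t, -2s + 10t)
(s₁, t₁) = (-3, 2) − 0.05·(-10, 26) = (-2.5, 0.7)
(s₂, t₂) = (-2.5, 0.7) − 0.05·(-6.4, 12) = (-2.18, 0.1)
(s₃, t₃) = (-2.18, 0.1) − 0.05·(-4.56, 5.36) = (-1.952, -0.168)
(s₄, t₄) = (-1.952, -0.168) − 0.05·(-3.568, 2.224) = (-1.7736, -0.2792)
∂φ/∂s at (-1.7736, -0.2792) = -2.9888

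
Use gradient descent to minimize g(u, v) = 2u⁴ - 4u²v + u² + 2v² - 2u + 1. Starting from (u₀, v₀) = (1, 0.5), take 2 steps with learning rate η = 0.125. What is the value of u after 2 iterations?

∇g = (8u³ - 8uv + 2u - 2, -4u² + 4v)
(u₁, v₁) = (1, 0.5) − 0.125·(4, -2) = (0.5, 0.75)
(u₂, v₂) = (0.5, 0.75) − 0.125·(-3, 2) = (0.875, 0.5)
u = 0.875

0.875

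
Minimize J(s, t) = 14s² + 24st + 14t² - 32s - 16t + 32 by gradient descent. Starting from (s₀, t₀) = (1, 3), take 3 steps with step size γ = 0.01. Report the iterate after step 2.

(0.0512, 1.5808)

∇J = (28s + 24t - 32, 24s + 28t - 16)
Step 1: at (1, 3), ∇J = (68, 92) → (1, 3) − 0.01·(68, 92) = (0.32, 2.08)
Step 2: at (0.32, 2.08), ∇J = (26.88, 49.92) → (0.32, 2.08) − 0.01·(26.88, 49.92) = (0.0512, 1.5808)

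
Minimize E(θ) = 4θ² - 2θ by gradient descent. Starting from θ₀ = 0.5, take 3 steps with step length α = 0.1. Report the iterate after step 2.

0.26

E′(θ) = 8θ - 2
θ₁ = 0.5 − 0.1·2 = 0.3
θ₂ = 0.3 − 0.1·0.4 = 0.26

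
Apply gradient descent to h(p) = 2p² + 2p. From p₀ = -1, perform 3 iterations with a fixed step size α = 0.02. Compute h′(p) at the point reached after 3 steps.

-1.557376

h′(p) = 4p + 2
p₁ = -1 − 0.02·(-2) = -0.96
p₂ = -0.96 − 0.02·(-1.84) = -0.9232
p₃ = -0.9232 − 0.02·(-1.6928) = -0.889344
h′(p) at (-0.889344) = -1.557376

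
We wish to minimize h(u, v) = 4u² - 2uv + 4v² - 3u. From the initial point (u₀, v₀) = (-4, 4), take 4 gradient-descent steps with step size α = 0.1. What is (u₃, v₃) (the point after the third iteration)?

∇h = (8u - 2v - 3, -2u + 8v)
Step 1: at (-4, 4), ∇h = (-43, 40) → (-4, 4) − 0.1·(-43, 40) = (0.3, 0)
Step 2: at (0.3, 0), ∇h = (-0.6, -0.6) → (0.3, 0) − 0.1·(-0.6, -0.6) = (0.36, 0.06)
Step 3: at (0.36, 0.06), ∇h = (-0.24, -0.24) → (0.36, 0.06) − 0.1·(-0.24, -0.24) = (0.384, 0.084)

(0.384, 0.084)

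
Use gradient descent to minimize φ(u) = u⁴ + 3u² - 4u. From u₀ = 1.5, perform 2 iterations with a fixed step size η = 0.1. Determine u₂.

φ′(u) = 4u³ + 6u - 4
u₁ = 1.5 − 0.1·18.5 = -0.35
u₂ = -0.35 − 0.1·(-6.2715) = 0.27715

0.27715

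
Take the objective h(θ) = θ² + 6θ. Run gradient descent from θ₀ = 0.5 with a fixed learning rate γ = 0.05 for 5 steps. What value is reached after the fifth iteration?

h′(θ) = 2θ + 6
Step 1: h′(0.5) = 7; θ₁ = 0.5 − 0.05·7 = 0.15
Step 2: h′(0.15) = 6.3; θ₂ = 0.15 − 0.05·6.3 = -0.165
Step 3: h′(-0.165) = 5.67; θ₃ = -0.165 − 0.05·5.67 = -0.4485
Step 4: h′(-0.4485) = 5.103; θ₄ = -0.4485 − 0.05·5.103 = -0.70365
Step 5: h′(-0.70365) = 4.5927; θ₅ = -0.70365 − 0.05·4.5927 = -0.933285

-0.933285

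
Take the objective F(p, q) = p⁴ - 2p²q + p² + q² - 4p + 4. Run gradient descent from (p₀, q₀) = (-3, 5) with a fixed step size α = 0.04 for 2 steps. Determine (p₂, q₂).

∇F = (4p³ - 4pq + 2p - 4, -2p² + 2q)
Step 1: at (-3, 5), ∇F = (-58, -8) → (-3, 5) − 0.04·(-58, -8) = (-0.68, 5.32)
Step 2: at (-0.68, 5.32), ∇F = (7.852672, 9.7152) → (-0.68, 5.32) − 0.04·(7.852672, 9.7152) = (-0.99410688, 4.931392)

(-0.99410688, 4.931392)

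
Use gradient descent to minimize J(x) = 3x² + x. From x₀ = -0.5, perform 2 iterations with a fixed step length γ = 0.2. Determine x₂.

-0.18

J′(x) = 6x + 1
x₁ = -0.5 − 0.2·(-2) = -0.1
x₂ = -0.1 − 0.2·0.4 = -0.18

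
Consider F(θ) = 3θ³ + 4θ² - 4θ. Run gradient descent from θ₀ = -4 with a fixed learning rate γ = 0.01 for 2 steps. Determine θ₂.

-6.956176

F′(θ) = 9θ² + 8θ - 4
Step 1: F′(-4) = 108; θ₁ = -4 − 0.01·108 = -5.08
Step 2: F′(-5.08) = 187.6176; θ₂ = -5.08 − 0.01·187.6176 = -6.956176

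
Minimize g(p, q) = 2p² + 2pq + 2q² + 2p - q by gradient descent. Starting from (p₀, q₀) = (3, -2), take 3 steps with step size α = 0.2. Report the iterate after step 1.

∇g = (4p + 2q + 2, 2p + 4q - 1)
Step 1: at (3, -2), ∇g = (10, -3) → (3, -2) − 0.2·(10, -3) = (1, -1.4)

(1, -1.4)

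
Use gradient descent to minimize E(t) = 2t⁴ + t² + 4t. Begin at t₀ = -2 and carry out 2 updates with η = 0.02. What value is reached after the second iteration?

E′(t) = 8t³ + 2t + 4
t₁ = -2 − 0.02·(-64) = -0.72
t₂ = -0.72 − 0.02·(-0.425984) = -0.71148032

-0.71148032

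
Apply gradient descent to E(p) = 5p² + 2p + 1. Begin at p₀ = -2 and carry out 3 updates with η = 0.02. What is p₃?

-1.1216

E′(p) = 10p + 2
Step 1: E′(-2) = -18; p₁ = -2 − 0.02·(-18) = -1.64
Step 2: E′(-1.64) = -14.4; p₂ = -1.64 − 0.02·(-14.4) = -1.352
Step 3: E′(-1.352) = -11.52; p₃ = -1.352 − 0.02·(-11.52) = -1.1216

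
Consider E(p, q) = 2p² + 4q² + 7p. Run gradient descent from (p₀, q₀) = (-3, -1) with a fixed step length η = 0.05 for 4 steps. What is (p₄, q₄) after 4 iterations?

(-2.262, -0.1296)

∇E = (4p + 7, 8q)
Step 1: at (-3, -1), ∇E = (-5, -8) → (-3, -1) − 0.05·(-5, -8) = (-2.75, -0.6)
Step 2: at (-2.75, -0.6), ∇E = (-4, -4.8) → (-2.75, -0.6) − 0.05·(-4, -4.8) = (-2.55, -0.36)
Step 3: at (-2.55, -0.36), ∇E = (-3.2, -2.88) → (-2.55, -0.36) − 0.05·(-3.2, -2.88) = (-2.39, -0.216)
Step 4: at (-2.39, -0.216), ∇E = (-2.56, -1.728) → (-2.39, -0.216) − 0.05·(-2.56, -1.728) = (-2.262, -0.1296)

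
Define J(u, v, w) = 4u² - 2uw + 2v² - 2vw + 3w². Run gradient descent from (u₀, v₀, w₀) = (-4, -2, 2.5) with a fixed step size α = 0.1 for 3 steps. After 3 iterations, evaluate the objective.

∇J = (8u - 2w, 4v - 2w, -2u - 2v + 6w)
(u₁, v₁, w₁) = (-4, -2, 2.5) − 0.1·(-37, -13, 27) = (-0.3, -0.7, -0.2)
(u₂, v₂, w₂) = (-0.3, -0.7, -0.2) − 0.1·(-2, -2.4, 0.8) = (-0.1, -0.46, -0.28)
(u₃, v₃, w₃) = (-0.1, -0.46, -0.28) − 0.1·(-0.24, -1.28, -0.56) = (-0.076, -0.332, -0.224)
J(-0.076, -0.332, -0.224) = 0.211296

0.211296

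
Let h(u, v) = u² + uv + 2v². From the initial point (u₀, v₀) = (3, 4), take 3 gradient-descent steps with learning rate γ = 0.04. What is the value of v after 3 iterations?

∇h = (2u + v, u + 4v)
Step 1: at (3, 4), ∇h = (10, 19) → (3, 4) − 0.04·(10, 19) = (2.6, 3.24)
Step 2: at (2.6, 3.24), ∇h = (8.44, 15.56) → (2.6, 3.24) − 0.04·(8.44, 15.56) = (2.2624, 2.6176)
Step 3: at (2.2624, 2.6176), ∇h = (7.1424, 12.7328) → (2.2624, 2.6176) − 0.04·(7.1424, 12.7328) = (1.976704, 2.108288)
v = 2.108288

2.108288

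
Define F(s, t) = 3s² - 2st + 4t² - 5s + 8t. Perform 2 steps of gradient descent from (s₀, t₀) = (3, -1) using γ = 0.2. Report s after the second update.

1.08

∇F = (6s - 2t - 5, -2s + 8t + 8)
(s₁, t₁) = (3, -1) − 0.2·(15, -6) = (0, 0.2)
(s₂, t₂) = (0, 0.2) − 0.2·(-5.4, 9.6) = (1.08, -1.72)
s = 1.08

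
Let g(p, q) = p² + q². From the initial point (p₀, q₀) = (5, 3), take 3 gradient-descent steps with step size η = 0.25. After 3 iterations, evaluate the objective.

0.53125

∇g = (2p, 2q)
Step 1: at (5, 3), ∇g = (10, 6) → (5, 3) − 0.25·(10, 6) = (2.5, 1.5)
Step 2: at (2.5, 1.5), ∇g = (5, 3) → (2.5, 1.5) − 0.25·(5, 3) = (1.25, 0.75)
Step 3: at (1.25, 0.75), ∇g = (2.5, 1.5) → (1.25, 0.75) − 0.25·(2.5, 1.5) = (0.625, 0.375)
g(0.625, 0.375) = 0.53125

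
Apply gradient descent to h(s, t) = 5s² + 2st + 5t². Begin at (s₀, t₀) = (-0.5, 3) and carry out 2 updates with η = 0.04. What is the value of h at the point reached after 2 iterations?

6.60936512

∇h = (10s + 2t, 2s + 10t)
(s₁, t₁) = (-0.5, 3) − 0.04·(1, 29) = (-0.54, 1.84)
(s₂, t₂) = (-0.54, 1.84) − 0.04·(-1.72, 17.32) = (-0.4712, 1.1472)
h(-0.4712, 1.1472) = 6.60936512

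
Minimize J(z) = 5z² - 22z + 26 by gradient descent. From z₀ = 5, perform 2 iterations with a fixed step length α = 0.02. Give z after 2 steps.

J′(z) = 10z - 22
z₁ = 5 − 0.02·28 = 4.44
z₂ = 4.44 − 0.02·22.4 = 3.992

3.992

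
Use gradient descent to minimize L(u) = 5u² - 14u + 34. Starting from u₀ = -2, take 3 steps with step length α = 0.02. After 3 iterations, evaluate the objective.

L′(u) = 10u - 14
u₁ = -2 − 0.02·(-34) = -1.32
u₂ = -1.32 − 0.02·(-27.2) = -0.776
u₃ = -0.776 − 0.02·(-21.76) = -0.3408
L(-0.3408) = 39.3519232

39.3519232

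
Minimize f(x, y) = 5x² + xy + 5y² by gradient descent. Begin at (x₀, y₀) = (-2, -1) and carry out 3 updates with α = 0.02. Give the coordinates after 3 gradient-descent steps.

∇f = (10x + y, x + 10y)
(x₁, y₁) = (-2, -1) − 0.02·(-21, -12) = (-1.58, -0.76)
(x₂, y₂) = (-1.58, -0.76) − 0.02·(-16.56, -9.18) = (-1.2488, -0.5764)
(x₃, y₃) = (-1.2488, -0.5764) − 0.02·(-13.0644, -7.0128) = (-0.987512, -0.436144)

(-0.987512, -0.436144)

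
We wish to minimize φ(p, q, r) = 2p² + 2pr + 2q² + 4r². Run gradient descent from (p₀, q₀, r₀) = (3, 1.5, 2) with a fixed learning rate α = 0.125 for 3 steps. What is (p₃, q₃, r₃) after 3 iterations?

∇φ = (4p + 2r, 4q, 2p + 8r)
Step 1: at (3, 1.5, 2), ∇φ = (16, 6, 22) → (3, 1.5, 2) − 0.125·(16, 6, 22) = (1, 0.75, -0.75)
Step 2: at (1, 0.75, -0.75), ∇φ = (2.5, 3, -4) → (1, 0.75, -0.75) − 0.125·(2.5, 3, -4) = (0.6875, 0.375, -0.25)
Step 3: at (0.6875, 0.375, -0.25), ∇φ = (2.25, 1.5, -0.625) → (0.6875, 0.375, -0.25) − 0.125·(2.25, 1.5, -0.625) = (0.40625, 0.1875, -0.171875)

(0.40625, 0.1875, -0.171875)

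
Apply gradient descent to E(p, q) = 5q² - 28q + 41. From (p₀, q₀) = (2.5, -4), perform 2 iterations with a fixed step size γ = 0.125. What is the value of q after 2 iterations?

∇E = (0, 10q - 28)
(p₁, q₁) = (2.5, -4) − 0.125·(0, -68) = (2.5, 4.5)
(p₂, q₂) = (2.5, 4.5) − 0.125·(0, 17) = (2.5, 2.375)
q = 2.375

2.375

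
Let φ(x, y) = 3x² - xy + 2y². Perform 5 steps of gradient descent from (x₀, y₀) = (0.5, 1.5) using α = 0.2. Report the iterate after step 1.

∇φ = (6x - y, -x + 4y)
(x₁, y₁) = (0.5, 1.5) − 0.2·(1.5, 5.5) = (0.2, 0.4)

(0.2, 0.4)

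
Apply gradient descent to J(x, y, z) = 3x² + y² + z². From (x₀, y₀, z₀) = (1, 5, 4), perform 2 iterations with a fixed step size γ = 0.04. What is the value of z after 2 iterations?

∇J = (6x, 2y, 2z)
(x₁, y₁, z₁) = (1, 5, 4) − 0.04·(6, 10, 8) = (0.76, 4.6, 3.68)
(x₂, y₂, z₂) = (0.76, 4.6, 3.68) − 0.04·(4.56, 9.2, 7.36) = (0.5776, 4.232, 3.3856)
z = 3.3856

3.3856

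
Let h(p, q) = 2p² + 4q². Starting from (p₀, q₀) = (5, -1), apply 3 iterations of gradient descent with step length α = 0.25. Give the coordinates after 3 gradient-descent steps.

∇h = (4p, 8q)
Step 1: at (5, -1), ∇h = (20, -8) → (5, -1) − 0.25·(20, -8) = (0, 1)
Step 2: at (0, 1), ∇h = (0, 8) → (0, 1) − 0.25·(0, 8) = (0, -1)
Step 3: at (0, -1), ∇h = (0, -8) → (0, -1) − 0.25·(0, -8) = (0, 1)

(0, 1)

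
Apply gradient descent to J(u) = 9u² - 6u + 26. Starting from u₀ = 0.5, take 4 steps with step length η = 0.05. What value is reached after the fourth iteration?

0.33335

J′(u) = 18u - 6
Step 1: J′(0.5) = 3; u₁ = 0.5 − 0.05·3 = 0.35
Step 2: J′(0.35) = 0.3; u₂ = 0.35 − 0.05·0.3 = 0.335
Step 3: J′(0.335) = 0.03; u₃ = 0.335 − 0.05·0.03 = 0.3335
Step 4: J′(0.3335) = 0.003; u₄ = 0.3335 − 0.05·0.003 = 0.33335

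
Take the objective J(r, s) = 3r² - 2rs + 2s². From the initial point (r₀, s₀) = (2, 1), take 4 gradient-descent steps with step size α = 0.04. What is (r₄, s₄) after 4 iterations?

(0.880768, 0.855104)

∇J = (6r - 2s, -2r + 4s)
Step 1: at (2, 1), ∇J = (10, 0) → (2, 1) − 0.04·(10, 0) = (1.6, 1)
Step 2: at (1.6, 1), ∇J = (7.6, 0.8) → (1.6, 1) − 0.04·(7.6, 0.8) = (1.296, 0.968)
Step 3: at (1.296, 0.968), ∇J = (5.84, 1.28) → (1.296, 0.968) − 0.04·(5.84, 1.28) = (1.0624, 0.9168)
Step 4: at (1.0624, 0.9168), ∇J = (4.5408, 1.5424) → (1.0624, 0.9168) − 0.04·(4.5408, 1.5424) = (0.880768, 0.855104)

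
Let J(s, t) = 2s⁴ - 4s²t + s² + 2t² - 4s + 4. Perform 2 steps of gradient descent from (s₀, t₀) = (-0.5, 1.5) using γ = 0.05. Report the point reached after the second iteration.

(-0.45, 1.05)

∇J = (8s³ - 8st + 2s - 4, -4s² + 4t)
(s₁, t₁) = (-0.5, 1.5) − 0.05·(0, 5) = (-0.5, 1.25)
(s₂, t₂) = (-0.5, 1.25) − 0.05·(-1, 4) = (-0.45, 1.05)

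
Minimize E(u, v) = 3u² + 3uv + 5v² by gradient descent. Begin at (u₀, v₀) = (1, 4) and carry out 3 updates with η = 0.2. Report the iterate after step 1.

∇E = (6u + 3v, 3u + 10v)
Step 1: at (1, 4), ∇E = (18, 43) → (1, 4) − 0.2·(18, 43) = (-2.6, -4.6)

(-2.6, -4.6)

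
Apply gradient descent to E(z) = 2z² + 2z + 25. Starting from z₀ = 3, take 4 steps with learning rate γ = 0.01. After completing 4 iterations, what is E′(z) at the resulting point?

11.89085184

E′(z) = 4z + 2
z₁ = 3 − 0.01·14 = 2.86
z₂ = 2.86 − 0.01·13.44 = 2.7256
z₃ = 2.7256 − 0.01·12.9024 = 2.596576
z₄ = 2.596576 − 0.01·12.386304 = 2.47271296
E′(z) at (2.47271296) = 11.89085184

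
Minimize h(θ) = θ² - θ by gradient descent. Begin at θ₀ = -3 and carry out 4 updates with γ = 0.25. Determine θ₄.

h′(θ) = 2θ - 1
Step 1: h′(-3) = -7; θ₁ = -3 − 0.25·(-7) = -1.25
Step 2: h′(-1.25) = -3.5; θ₂ = -1.25 − 0.25·(-3.5) = -0.375
Step 3: h′(-0.375) = -1.75; θ₃ = -0.375 − 0.25·(-1.75) = 0.0625
Step 4: h′(0.0625) = -0.875; θ₄ = 0.0625 − 0.25·(-0.875) = 0.28125

0.28125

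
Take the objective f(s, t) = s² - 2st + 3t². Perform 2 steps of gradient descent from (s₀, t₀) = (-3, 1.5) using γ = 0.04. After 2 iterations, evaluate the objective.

8.45371584

∇f = (2s - 2t, -2s + 6t)
Step 1: at (-3, 1.5), ∇f = (-9, 15) → (-3, 1.5) − 0.04·(-9, 15) = (-2.64, 0.9)
Step 2: at (-2.64, 0.9), ∇f = (-7.08, 10.68) → (-2.64, 0.9) − 0.04·(-7.08, 10.68) = (-2.3568, 0.4728)
f(-2.3568, 0.4728) = 8.45371584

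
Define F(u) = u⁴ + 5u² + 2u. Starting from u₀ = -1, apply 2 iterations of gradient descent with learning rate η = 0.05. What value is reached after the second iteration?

-0.2872

F′(u) = 4u³ + 10u + 2
Step 1: F′(-1) = -12; u₁ = -1 − 0.05·(-12) = -0.4
Step 2: F′(-0.4) = -2.256; u₂ = -0.4 − 0.05·(-2.256) = -0.2872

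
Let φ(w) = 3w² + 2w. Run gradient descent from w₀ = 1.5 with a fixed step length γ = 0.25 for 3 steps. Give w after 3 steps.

φ′(w) = 6w + 2
w₁ = 1.5 − 0.25·11 = -1.25
w₂ = -1.25 − 0.25·(-5.5) = 0.125
w₃ = 0.125 − 0.25·2.75 = -0.5625

-0.5625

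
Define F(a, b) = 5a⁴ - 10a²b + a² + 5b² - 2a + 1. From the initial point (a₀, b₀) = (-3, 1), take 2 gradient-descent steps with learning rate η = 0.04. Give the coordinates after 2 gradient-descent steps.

(-3535.9982464, 111.68416)

∇F = (20a³ - 20ab + 2a - 2, -10a² + 10b)
(a₁, b₁) = (-3, 1) − 0.04·(-488, -80) = (16.52, 4.2)
(a₂, b₂) = (16.52, 4.2) − 0.04·(88812.95616, -2687.104) = (-3535.9982464, 111.68416)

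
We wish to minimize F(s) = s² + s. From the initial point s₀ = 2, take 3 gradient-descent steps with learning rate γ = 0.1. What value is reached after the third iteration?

F′(s) = 2s + 1
Step 1: F′(2) = 5; s₁ = 2 − 0.1·5 = 1.5
Step 2: F′(1.5) = 4; s₂ = 1.5 − 0.1·4 = 1.1
Step 3: F′(1.1) = 3.2; s₃ = 1.1 − 0.1·3.2 = 0.78

0.78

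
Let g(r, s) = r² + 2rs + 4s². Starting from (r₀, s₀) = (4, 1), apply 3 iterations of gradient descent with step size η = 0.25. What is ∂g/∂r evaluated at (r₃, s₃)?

-6.75

∇g = (2r + 2s, 2r + 8s)
Step 1: at (4, 1), ∇g = (10, 16) → (4, 1) − 0.25·(10, 16) = (1.5, -3)
Step 2: at (1.5, -3), ∇g = (-3, -21) → (1.5, -3) − 0.25·(-3, -21) = (2.25, 2.25)
Step 3: at (2.25, 2.25), ∇g = (9, 22.5) → (2.25, 2.25) − 0.25·(9, 22.5) = (0, -3.375)
∂g/∂r at (0, -3.375) = -6.75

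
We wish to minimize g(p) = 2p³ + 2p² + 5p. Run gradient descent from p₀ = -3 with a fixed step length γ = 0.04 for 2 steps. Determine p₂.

-10.014656

g′(p) = 6p² + 4p + 5
p₁ = -3 − 0.04·47 = -4.88
p₂ = -4.88 − 0.04·128.3664 = -10.014656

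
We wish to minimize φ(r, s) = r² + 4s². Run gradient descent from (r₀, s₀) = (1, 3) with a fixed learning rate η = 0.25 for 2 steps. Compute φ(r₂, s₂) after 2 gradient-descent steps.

36.0625

∇φ = (2r, 8s)
Step 1: at (1, 3), ∇φ = (2, 24) → (1, 3) − 0.25·(2, 24) = (0.5, -3)
Step 2: at (0.5, -3), ∇φ = (1, -24) → (0.5, -3) − 0.25·(1, -24) = (0.25, 3)
φ(0.25, 3) = 36.0625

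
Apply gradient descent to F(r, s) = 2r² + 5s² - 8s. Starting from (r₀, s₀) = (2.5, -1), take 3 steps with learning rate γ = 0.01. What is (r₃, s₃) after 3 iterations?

∇F = (4r, 10s - 8)
(r₁, s₁) = (2.5, -1) − 0.01·(10, -18) = (2.4, -0.82)
(r₂, s₂) = (2.4, -0.82) − 0.01·(9.6, -16.2) = (2.304, -0.658)
(r₃, s₃) = (2.304, -0.658) − 0.01·(9.216, -14.58) = (2.21184, -0.5122)

(2.21184, -0.5122)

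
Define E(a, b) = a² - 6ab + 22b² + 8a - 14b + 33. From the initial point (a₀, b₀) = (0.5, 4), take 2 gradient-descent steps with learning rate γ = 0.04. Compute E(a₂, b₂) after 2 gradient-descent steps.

∇E = (2a - 6b + 8, -6a + 44b - 14)
Step 1: at (0.5, 4), ∇E = (-15, 159) → (0.5, 4) − 0.04·(-15, 159) = (1.1, -2.36)
Step 2: at (1.1, -2.36), ∇E = (24.36, -124.44) → (1.1, -2.36) − 0.04·(24.36, -124.44) = (0.1256, 2.6176)
E(0.1256, 2.6176) = 146.14180672

146.14180672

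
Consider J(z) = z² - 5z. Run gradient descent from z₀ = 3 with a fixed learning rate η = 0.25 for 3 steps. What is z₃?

2.5625

J′(z) = 2z - 5
z₁ = 3 − 0.25·1 = 2.75
z₂ = 2.75 − 0.25·0.5 = 2.625
z₃ = 2.625 − 0.25·0.25 = 2.5625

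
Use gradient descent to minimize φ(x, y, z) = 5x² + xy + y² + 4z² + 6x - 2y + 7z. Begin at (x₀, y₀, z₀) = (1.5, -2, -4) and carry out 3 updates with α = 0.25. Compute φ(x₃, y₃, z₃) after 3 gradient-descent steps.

∇φ = (10x + y + 6, x + 2y - 2, 8z + 7)
Step 1: at (1.5, -2, -4), ∇φ = (19, -4.5, -25) → (1.5, -2, -4) − 0.25·(19, -4.5, -25) = (-3.25, -0.875, 2.25)
Step 2: at (-3.25, -0.875, 2.25), ∇φ = (-27.375, -7, 25) → (-3.25, -0.875, 2.25) − 0.25·(-27.375, -7, 25) = (3.59375, 0.875, -4)
Step 3: at (3.59375, 0.875, -4), ∇φ = (42.8125, 3.34375, -25) → (3.59375, 0.875, -4) − 0.25·(42.8125, 3.34375, -25) = (-7.109375, 0.0390625, 2.25)
φ(-7.109375, 0.0390625, 2.25) = 245.70550537109375

245.70550537109375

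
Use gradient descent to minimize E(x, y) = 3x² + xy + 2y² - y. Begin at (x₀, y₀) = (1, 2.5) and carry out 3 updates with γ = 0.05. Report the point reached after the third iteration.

(0.1306875, 1.331875)

∇E = (6x + y, x + 4y - 1)
(x₁, y₁) = (1, 2.5) − 0.05·(8.5, 10) = (0.575, 2)
(x₂, y₂) = (0.575, 2) − 0.05·(5.45, 7.575) = (0.3025, 1.62125)
(x₃, y₃) = (0.3025, 1.62125) − 0.05·(3.43625, 5.7875) = (0.1306875, 1.331875)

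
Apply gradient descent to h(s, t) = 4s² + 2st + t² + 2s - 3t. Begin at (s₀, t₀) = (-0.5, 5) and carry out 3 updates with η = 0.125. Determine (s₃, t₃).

∇h = (8s + 2t + 2, 2s + 2t - 3)
Step 1: at (-0.5, 5), ∇h = (8, 6) → (-0.5, 5) − 0.125·(8, 6) = (-1.5, 4.25)
Step 2: at (-1.5, 4.25), ∇h = (-1.5, 2.5) → (-1.5, 4.25) − 0.125·(-1.5, 2.5) = (-1.3125, 3.9375)
Step 3: at (-1.3125, 3.9375), ∇h = (-0.625, 2.25) → (-1.3125, 3.9375) − 0.125·(-0.625, 2.25) = (-1.234375, 3.65625)

(-1.234375, 3.65625)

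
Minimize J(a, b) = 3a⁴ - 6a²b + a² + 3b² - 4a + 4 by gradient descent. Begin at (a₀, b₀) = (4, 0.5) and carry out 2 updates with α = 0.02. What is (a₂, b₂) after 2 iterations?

(299.31851264, 16.491392)

∇J = (12a³ - 12ab + 2a - 4, -6a² + 6b)
(a₁, b₁) = (4, 0.5) − 0.02·(748, -93) = (-10.96, 2.36)
(a₂, b₂) = (-10.96, 2.36) − 0.02·(-15513.925632, -706.5696) = (299.31851264, 16.491392)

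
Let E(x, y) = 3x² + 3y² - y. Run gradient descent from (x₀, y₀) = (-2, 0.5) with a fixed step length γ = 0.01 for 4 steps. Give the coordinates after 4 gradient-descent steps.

(-1.56149792, 0.42691632)

∇E = (6x, 6y - 1)
Step 1: at (-2, 0.5), ∇E = (-12, 2) → (-2, 0.5) − 0.01·(-12, 2) = (-1.88, 0.48)
Step 2: at (-1.88, 0.48), ∇E = (-11.28, 1.88) → (-1.88, 0.48) − 0.01·(-11.28, 1.88) = (-1.7672, 0.4612)
Step 3: at (-1.7672, 0.4612), ∇E = (-10.6032, 1.7672) → (-1.7672, 0.4612) − 0.01·(-10.6032, 1.7672) = (-1.661168, 0.443528)
Step 4: at (-1.661168, 0.443528), ∇E = (-9.967008, 1.661168) → (-1.661168, 0.443528) − 0.01·(-9.967008, 1.661168) = (-1.56149792, 0.42691632)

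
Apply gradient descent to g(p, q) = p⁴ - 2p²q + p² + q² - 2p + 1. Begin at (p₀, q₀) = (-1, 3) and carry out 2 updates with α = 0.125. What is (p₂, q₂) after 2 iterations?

(-1.0625, 2.4375)

∇g = (4p³ - 4pq + 2p - 2, -2p² + 2q)
Step 1: at (-1, 3), ∇g = (4, 4) → (-1, 3) − 0.125·(4, 4) = (-1.5, 2.5)
Step 2: at (-1.5, 2.5), ∇g = (-3.5, 0.5) → (-1.5, 2.5) − 0.125·(-3.5, 0.5) = (-1.0625, 2.4375)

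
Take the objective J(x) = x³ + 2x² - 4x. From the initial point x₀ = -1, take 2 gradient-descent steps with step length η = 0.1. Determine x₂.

J′(x) = 3x² + 4x - 4
Step 1: J′(-1) = -5; x₁ = -1 − 0.1·(-5) = -0.5
Step 2: J′(-0.5) = -5.25; x₂ = -0.5 − 0.1·(-5.25) = 0.025

0.025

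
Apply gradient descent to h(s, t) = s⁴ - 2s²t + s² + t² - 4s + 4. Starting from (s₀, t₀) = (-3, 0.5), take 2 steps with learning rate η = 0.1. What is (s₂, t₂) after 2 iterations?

(-206.3712, 15.208)

∇h = (4s³ - 4st + 2s - 4, -2s² + 2t)
Step 1: at (-3, 0.5), ∇h = (-112, -17) → (-3, 0.5) − 0.1·(-112, -17) = (8.2, 2.2)
Step 2: at (8.2, 2.2), ∇h = (2145.712, -130.08) → (8.2, 2.2) − 0.1·(2145.712, -130.08) = (-206.3712, 15.208)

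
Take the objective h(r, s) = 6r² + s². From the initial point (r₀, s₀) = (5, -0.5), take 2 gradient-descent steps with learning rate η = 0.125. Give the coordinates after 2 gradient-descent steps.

∇h = (12r, 2s)
Step 1: at (5, -0.5), ∇h = (60, -1) → (5, -0.5) − 0.125·(60, -1) = (-2.5, -0.375)
Step 2: at (-2.5, -0.375), ∇h = (-30, -0.75) → (-2.5, -0.375) − 0.125·(-30, -0.75) = (1.25, -0.28125)

(1.25, -0.28125)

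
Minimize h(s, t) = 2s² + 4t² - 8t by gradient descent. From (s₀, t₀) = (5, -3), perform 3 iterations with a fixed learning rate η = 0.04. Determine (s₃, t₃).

(2.96352, -0.257728)

∇h = (4s, 8t - 8)
(s₁, t₁) = (5, -3) − 0.04·(20, -32) = (4.2, -1.72)
(s₂, t₂) = (4.2, -1.72) − 0.04·(16.8, -21.76) = (3.528, -0.8496)
(s₃, t₃) = (3.528, -0.8496) − 0.04·(14.112, -14.7968) = (2.96352, -0.257728)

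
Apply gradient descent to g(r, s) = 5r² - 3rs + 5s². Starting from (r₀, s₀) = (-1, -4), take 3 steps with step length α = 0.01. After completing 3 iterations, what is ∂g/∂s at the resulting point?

∇g = (10r - 3s, -3r + 10s)
Step 1: at (-1, -4), ∇g = (2, -37) → (-1, -4) − 0.01·(2, -37) = (-1.02, -3.63)
Step 2: at (-1.02, -3.63), ∇g = (0.69, -33.24) → (-1.02, -3.63) − 0.01·(0.69, -33.24) = (-1.0269, -3.2976)
Step 3: at (-1.0269, -3.2976), ∇g = (-0.3762, -29.8953) → (-1.0269, -3.2976) − 0.01·(-0.3762, -29.8953) = (-1.023138, -2.998647)
∂g/∂s at (-1.023138, -2.998647) = -26.917056

-26.917056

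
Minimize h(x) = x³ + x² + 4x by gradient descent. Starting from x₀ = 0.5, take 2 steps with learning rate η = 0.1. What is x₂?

h′(x) = 3x² + 2x + 4
Step 1: h′(0.5) = 5.75; x₁ = 0.5 − 0.1·5.75 = -0.075
Step 2: h′(-0.075) = 3.866875; x₂ = -0.075 − 0.1·3.866875 = -0.4616875

-0.4616875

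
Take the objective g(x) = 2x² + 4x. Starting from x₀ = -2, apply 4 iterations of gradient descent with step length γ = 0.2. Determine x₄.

-1.0016

g′(x) = 4x + 4
Step 1: g′(-2) = -4; x₁ = -2 − 0.2·(-4) = -1.2
Step 2: g′(-1.2) = -0.8; x₂ = -1.2 − 0.2·(-0.8) = -1.04
Step 3: g′(-1.04) = -0.16; x₃ = -1.04 − 0.2·(-0.16) = -1.008
Step 4: g′(-1.008) = -0.032; x₄ = -1.008 − 0.2·(-0.032) = -1.0016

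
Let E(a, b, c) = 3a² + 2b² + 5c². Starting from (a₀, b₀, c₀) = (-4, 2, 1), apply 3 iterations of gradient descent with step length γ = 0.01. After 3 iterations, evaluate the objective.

∇E = (6a, 4b, 10c)
(a₁, b₁, c₁) = (-4, 2, 1) − 0.01·(-24, 8, 10) = (-3.76, 1.92, 0.9)
(a₂, b₂, c₂) = (-3.76, 1.92, 0.9) − 0.01·(-22.56, 7.68, 9) = (-3.5344, 1.8432, 0.81)
(a₃, b₃, c₃) = (-3.5344, 1.8432, 0.81) − 0.01·(-21.2064, 7.3728, 8.1) = (-3.322336, 1.769472, 0.729)
E(-3.322336, 1.769472, 0.729) = 42.033016808256

42.033016808256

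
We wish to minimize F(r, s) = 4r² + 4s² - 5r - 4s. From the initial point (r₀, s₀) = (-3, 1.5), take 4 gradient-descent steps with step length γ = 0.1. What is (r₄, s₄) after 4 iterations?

∇F = (8r - 5, 8s - 4)
(r₁, s₁) = (-3, 1.5) − 0.1·(-29, 8) = (-0.1, 0.7)
(r₂, s₂) = (-0.1, 0.7) − 0.1·(-5.8, 1.6) = (0.48, 0.54)
(r₃, s₃) = (0.48, 0.54) − 0.1·(-1.16, 0.32) = (0.596, 0.508)
(r₄, s₄) = (0.596, 0.508) − 0.1·(-0.232, 0.064) = (0.6192, 0.5016)

(0.6192, 0.5016)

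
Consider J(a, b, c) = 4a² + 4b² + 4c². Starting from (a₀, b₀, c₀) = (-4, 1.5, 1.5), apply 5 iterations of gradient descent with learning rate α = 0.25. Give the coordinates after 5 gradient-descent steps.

∇J = (8a, 8b, 8c)
(a₁, b₁, c₁) = (-4, 1.5, 1.5) − 0.25·(-32, 12, 12) = (4, -1.5, -1.5)
(a₂, b₂, c₂) = (4, -1.5, -1.5) − 0.25·(32, -12, -12) = (-4, 1.5, 1.5)
(a₃, b₃, c₃) = (-4, 1.5, 1.5) − 0.25·(-32, 12, 12) = (4, -1.5, -1.5)
(a₄, b₄, c₄) = (4, -1.5, -1.5) − 0.25·(32, -12, -12) = (-4, 1.5, 1.5)
(a₅, b₅, c₅) = (-4, 1.5, 1.5) − 0.25·(-32, 12, 12) = (4, -1.5, -1.5)

(4, -1.5, -1.5)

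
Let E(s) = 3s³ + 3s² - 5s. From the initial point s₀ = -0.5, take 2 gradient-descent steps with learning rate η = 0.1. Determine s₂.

E′(s) = 9s² + 6s - 5
Step 1: E′(-0.5) = -5.75; s₁ = -0.5 − 0.1·(-5.75) = 0.075
Step 2: E′(0.075) = -4.499375; s₂ = 0.075 − 0.1·(-4.499375) = 0.5249375

0.5249375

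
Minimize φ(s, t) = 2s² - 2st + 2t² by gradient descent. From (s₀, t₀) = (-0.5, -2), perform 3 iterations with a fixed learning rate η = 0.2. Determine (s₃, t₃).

∇φ = (4s - 2t, -2s + 4t)
(s₁, t₁) = (-0.5, -2) − 0.2·(2, -7) = (-0.9, -0.6)
(s₂, t₂) = (-0.9, -0.6) − 0.2·(-2.4, -0.6) = (-0.42, -0.48)
(s₃, t₃) = (-0.42, -0.48) − 0.2·(-0.72, -1.08) = (-0.276, -0.264)

(-0.276, -0.264)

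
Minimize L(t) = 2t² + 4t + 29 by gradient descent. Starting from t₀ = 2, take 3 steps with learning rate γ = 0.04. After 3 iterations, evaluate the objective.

33.323364569088

L′(t) = 4t + 4
t₁ = 2 − 0.04·12 = 1.52
t₂ = 1.52 − 0.04·10.08 = 1.1168
t₃ = 1.1168 − 0.04·8.4672 = 0.778112
L(0.778112) = 33.323364569088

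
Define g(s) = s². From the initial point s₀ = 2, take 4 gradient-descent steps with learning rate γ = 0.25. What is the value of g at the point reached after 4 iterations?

g′(s) = 2s
s₁ = 2 − 0.25·4 = 1
s₂ = 1 − 0.25·2 = 0.5
s₃ = 0.5 − 0.25·1 = 0.25
s₄ = 0.25 − 0.25·0.5 = 0.125
g(0.125) = 0.015625

0.015625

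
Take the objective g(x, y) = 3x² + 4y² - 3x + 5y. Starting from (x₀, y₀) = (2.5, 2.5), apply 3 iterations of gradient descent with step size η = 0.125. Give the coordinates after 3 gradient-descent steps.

(0.53125, -0.625)

∇g = (6x - 3, 8y + 5)
(x₁, y₁) = (2.5, 2.5) − 0.125·(12, 25) = (1, -0.625)
(x₂, y₂) = (1, -0.625) − 0.125·(3, 0) = (0.625, -0.625)
(x₃, y₃) = (0.625, -0.625) − 0.125·(0.75, 0) = (0.53125, -0.625)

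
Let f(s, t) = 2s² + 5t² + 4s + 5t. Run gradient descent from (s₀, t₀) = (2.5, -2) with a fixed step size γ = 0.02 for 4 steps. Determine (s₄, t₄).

∇f = (4s + 4, 10t + 5)
(s₁, t₁) = (2.5, -2) − 0.02·(14, -15) = (2.22, -1.7)
(s₂, t₂) = (2.22, -1.7) − 0.02·(12.88, -12) = (1.9624, -1.46)
(s₃, t₃) = (1.9624, -1.46) − 0.02·(11.8496, -9.6) = (1.725408, -1.268)
(s₄, t₄) = (1.725408, -1.268) − 0.02·(10.901632, -7.68) = (1.50737536, -1.1144)

(1.50737536, -1.1144)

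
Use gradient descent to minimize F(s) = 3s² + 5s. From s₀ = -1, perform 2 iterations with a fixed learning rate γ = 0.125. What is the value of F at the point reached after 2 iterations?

F′(s) = 6s + 5
s₁ = -1 − 0.125·(-1) = -0.875
s₂ = -0.875 − 0.125·(-0.25) = -0.84375
F(-0.84375) = -2.0830078125

-2.0830078125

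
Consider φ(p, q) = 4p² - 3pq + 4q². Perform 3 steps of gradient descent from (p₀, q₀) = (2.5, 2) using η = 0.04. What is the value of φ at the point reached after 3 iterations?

6.656723173376

∇φ = (8p - 3q, -3p + 8q)
(p₁, q₁) = (2.5, 2) − 0.04·(14, 8.5) = (1.94, 1.66)
(p₂, q₂) = (1.94, 1.66) − 0.04·(10.54, 7.46) = (1.5184, 1.3616)
(p₃, q₃) = (1.5184, 1.3616) − 0.04·(8.0624, 6.3376) = (1.195904, 1.108096)
φ(1.195904, 1.108096) = 6.656723173376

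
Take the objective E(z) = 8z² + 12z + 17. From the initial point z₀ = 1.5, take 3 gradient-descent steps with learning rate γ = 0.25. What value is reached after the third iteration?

E′(z) = 16z + 12
z₁ = 1.5 − 0.25·36 = -7.5
z₂ = -7.5 − 0.25·(-108) = 19.5
z₃ = 19.5 − 0.25·324 = -61.5

-61.5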